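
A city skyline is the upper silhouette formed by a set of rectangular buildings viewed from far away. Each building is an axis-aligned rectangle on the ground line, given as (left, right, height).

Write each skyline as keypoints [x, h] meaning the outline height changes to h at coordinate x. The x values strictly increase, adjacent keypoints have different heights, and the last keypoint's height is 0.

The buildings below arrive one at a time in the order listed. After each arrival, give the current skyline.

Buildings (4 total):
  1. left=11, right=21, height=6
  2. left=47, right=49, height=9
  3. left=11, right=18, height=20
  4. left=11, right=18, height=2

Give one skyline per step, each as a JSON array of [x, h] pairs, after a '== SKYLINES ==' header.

== SKYLINES ==
[[11,6],[21,0]]
[[11,6],[21,0],[47,9],[49,0]]
[[11,20],[18,6],[21,0],[47,9],[49,0]]
[[11,20],[18,6],[21,0],[47,9],[49,0]]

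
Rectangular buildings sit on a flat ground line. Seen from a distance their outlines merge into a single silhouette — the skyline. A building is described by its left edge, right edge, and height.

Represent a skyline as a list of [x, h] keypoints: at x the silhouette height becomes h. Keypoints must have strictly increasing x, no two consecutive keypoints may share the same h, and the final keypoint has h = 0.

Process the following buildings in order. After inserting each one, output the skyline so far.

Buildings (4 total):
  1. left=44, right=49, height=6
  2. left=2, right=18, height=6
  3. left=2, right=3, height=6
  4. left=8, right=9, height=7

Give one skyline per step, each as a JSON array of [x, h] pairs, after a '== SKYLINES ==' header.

== SKYLINES ==
[[44,6],[49,0]]
[[2,6],[18,0],[44,6],[49,0]]
[[2,6],[18,0],[44,6],[49,0]]
[[2,6],[8,7],[9,6],[18,0],[44,6],[49,0]]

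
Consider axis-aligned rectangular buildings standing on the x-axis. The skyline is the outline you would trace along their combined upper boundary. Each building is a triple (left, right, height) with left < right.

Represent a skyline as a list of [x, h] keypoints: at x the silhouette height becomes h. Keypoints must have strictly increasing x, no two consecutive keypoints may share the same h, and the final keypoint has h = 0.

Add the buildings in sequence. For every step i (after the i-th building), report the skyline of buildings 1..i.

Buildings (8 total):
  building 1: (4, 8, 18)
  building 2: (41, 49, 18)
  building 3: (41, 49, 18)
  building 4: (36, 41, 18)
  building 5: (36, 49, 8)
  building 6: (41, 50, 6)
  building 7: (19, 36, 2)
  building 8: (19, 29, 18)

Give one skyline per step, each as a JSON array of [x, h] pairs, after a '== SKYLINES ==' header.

== SKYLINES ==
[[4,18],[8,0]]
[[4,18],[8,0],[41,18],[49,0]]
[[4,18],[8,0],[41,18],[49,0]]
[[4,18],[8,0],[36,18],[49,0]]
[[4,18],[8,0],[36,18],[49,0]]
[[4,18],[8,0],[36,18],[49,6],[50,0]]
[[4,18],[8,0],[19,2],[36,18],[49,6],[50,0]]
[[4,18],[8,0],[19,18],[29,2],[36,18],[49,6],[50,0]]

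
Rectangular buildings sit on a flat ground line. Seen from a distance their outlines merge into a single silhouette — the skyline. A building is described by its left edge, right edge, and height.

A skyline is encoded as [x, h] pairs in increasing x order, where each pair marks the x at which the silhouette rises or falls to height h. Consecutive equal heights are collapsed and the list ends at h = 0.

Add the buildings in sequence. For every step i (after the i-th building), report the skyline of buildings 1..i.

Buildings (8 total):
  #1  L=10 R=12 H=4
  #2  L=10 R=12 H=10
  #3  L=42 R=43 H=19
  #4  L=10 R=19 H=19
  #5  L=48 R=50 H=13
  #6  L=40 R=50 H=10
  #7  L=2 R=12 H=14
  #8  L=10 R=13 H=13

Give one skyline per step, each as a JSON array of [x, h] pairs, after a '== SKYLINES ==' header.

== SKYLINES ==
[[10,4],[12,0]]
[[10,10],[12,0]]
[[10,10],[12,0],[42,19],[43,0]]
[[10,19],[19,0],[42,19],[43,0]]
[[10,19],[19,0],[42,19],[43,0],[48,13],[50,0]]
[[10,19],[19,0],[40,10],[42,19],[43,10],[48,13],[50,0]]
[[2,14],[10,19],[19,0],[40,10],[42,19],[43,10],[48,13],[50,0]]
[[2,14],[10,19],[19,0],[40,10],[42,19],[43,10],[48,13],[50,0]]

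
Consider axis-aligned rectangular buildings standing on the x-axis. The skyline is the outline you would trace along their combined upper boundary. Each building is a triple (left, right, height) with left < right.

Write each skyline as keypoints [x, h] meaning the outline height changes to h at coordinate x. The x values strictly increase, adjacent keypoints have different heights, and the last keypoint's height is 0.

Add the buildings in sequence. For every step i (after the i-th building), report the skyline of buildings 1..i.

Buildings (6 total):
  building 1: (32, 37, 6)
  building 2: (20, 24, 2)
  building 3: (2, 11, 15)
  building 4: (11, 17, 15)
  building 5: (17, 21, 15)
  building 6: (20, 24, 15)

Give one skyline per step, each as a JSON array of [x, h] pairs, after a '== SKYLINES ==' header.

== SKYLINES ==
[[32,6],[37,0]]
[[20,2],[24,0],[32,6],[37,0]]
[[2,15],[11,0],[20,2],[24,0],[32,6],[37,0]]
[[2,15],[17,0],[20,2],[24,0],[32,6],[37,0]]
[[2,15],[21,2],[24,0],[32,6],[37,0]]
[[2,15],[24,0],[32,6],[37,0]]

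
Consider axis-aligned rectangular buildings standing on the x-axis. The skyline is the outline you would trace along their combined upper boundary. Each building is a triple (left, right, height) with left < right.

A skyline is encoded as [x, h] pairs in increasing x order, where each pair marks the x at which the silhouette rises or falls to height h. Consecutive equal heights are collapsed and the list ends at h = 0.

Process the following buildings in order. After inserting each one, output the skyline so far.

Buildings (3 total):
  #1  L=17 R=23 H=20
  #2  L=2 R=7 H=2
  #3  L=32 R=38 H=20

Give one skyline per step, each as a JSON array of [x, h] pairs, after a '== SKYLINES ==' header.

== SKYLINES ==
[[17,20],[23,0]]
[[2,2],[7,0],[17,20],[23,0]]
[[2,2],[7,0],[17,20],[23,0],[32,20],[38,0]]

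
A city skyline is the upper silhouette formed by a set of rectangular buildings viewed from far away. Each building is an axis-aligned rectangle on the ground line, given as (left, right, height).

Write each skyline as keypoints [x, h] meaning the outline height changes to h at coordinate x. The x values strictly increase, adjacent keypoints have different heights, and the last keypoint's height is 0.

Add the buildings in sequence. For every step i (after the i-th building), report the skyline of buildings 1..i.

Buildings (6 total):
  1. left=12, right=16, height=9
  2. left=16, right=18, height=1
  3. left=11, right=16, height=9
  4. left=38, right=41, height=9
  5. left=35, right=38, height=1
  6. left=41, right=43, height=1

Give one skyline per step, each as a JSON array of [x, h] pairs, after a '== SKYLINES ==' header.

== SKYLINES ==
[[12,9],[16,0]]
[[12,9],[16,1],[18,0]]
[[11,9],[16,1],[18,0]]
[[11,9],[16,1],[18,0],[38,9],[41,0]]
[[11,9],[16,1],[18,0],[35,1],[38,9],[41,0]]
[[11,9],[16,1],[18,0],[35,1],[38,9],[41,1],[43,0]]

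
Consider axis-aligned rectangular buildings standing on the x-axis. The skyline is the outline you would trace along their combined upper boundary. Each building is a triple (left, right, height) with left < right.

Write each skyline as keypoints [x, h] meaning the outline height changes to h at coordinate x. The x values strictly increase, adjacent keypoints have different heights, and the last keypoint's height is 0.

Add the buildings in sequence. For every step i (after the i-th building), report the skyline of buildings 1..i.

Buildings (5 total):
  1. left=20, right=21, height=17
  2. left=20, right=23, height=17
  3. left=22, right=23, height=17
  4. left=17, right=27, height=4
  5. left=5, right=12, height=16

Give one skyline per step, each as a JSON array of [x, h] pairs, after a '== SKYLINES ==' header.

== SKYLINES ==
[[20,17],[21,0]]
[[20,17],[23,0]]
[[20,17],[23,0]]
[[17,4],[20,17],[23,4],[27,0]]
[[5,16],[12,0],[17,4],[20,17],[23,4],[27,0]]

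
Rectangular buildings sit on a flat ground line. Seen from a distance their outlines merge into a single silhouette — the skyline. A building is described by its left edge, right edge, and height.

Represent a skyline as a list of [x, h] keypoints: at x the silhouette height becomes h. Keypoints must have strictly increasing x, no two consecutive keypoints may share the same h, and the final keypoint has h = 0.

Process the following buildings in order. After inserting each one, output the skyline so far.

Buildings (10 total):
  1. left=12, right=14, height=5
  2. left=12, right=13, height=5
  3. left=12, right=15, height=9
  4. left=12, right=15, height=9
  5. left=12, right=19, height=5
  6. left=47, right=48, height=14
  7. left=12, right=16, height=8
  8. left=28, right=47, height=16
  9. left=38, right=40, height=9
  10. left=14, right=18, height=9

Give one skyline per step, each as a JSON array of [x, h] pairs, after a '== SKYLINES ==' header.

== SKYLINES ==
[[12,5],[14,0]]
[[12,5],[14,0]]
[[12,9],[15,0]]
[[12,9],[15,0]]
[[12,9],[15,5],[19,0]]
[[12,9],[15,5],[19,0],[47,14],[48,0]]
[[12,9],[15,8],[16,5],[19,0],[47,14],[48,0]]
[[12,9],[15,8],[16,5],[19,0],[28,16],[47,14],[48,0]]
[[12,9],[15,8],[16,5],[19,0],[28,16],[47,14],[48,0]]
[[12,9],[18,5],[19,0],[28,16],[47,14],[48,0]]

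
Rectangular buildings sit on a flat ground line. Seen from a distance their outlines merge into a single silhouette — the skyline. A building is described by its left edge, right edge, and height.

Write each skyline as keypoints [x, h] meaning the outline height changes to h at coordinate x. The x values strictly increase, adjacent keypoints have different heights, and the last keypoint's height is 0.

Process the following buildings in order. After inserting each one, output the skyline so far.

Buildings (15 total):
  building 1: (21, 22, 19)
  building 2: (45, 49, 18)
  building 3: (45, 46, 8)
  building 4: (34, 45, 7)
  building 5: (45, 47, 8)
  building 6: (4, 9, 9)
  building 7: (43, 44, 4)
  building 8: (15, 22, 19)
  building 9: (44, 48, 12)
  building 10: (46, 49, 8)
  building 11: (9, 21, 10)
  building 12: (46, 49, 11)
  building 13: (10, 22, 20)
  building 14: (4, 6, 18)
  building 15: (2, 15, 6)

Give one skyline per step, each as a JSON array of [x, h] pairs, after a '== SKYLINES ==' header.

== SKYLINES ==
[[21,19],[22,0]]
[[21,19],[22,0],[45,18],[49,0]]
[[21,19],[22,0],[45,18],[49,0]]
[[21,19],[22,0],[34,7],[45,18],[49,0]]
[[21,19],[22,0],[34,7],[45,18],[49,0]]
[[4,9],[9,0],[21,19],[22,0],[34,7],[45,18],[49,0]]
[[4,9],[9,0],[21,19],[22,0],[34,7],[45,18],[49,0]]
[[4,9],[9,0],[15,19],[22,0],[34,7],[45,18],[49,0]]
[[4,9],[9,0],[15,19],[22,0],[34,7],[44,12],[45,18],[49,0]]
[[4,9],[9,0],[15,19],[22,0],[34,7],[44,12],[45,18],[49,0]]
[[4,9],[9,10],[15,19],[22,0],[34,7],[44,12],[45,18],[49,0]]
[[4,9],[9,10],[15,19],[22,0],[34,7],[44,12],[45,18],[49,0]]
[[4,9],[9,10],[10,20],[22,0],[34,7],[44,12],[45,18],[49,0]]
[[4,18],[6,9],[9,10],[10,20],[22,0],[34,7],[44,12],[45,18],[49,0]]
[[2,6],[4,18],[6,9],[9,10],[10,20],[22,0],[34,7],[44,12],[45,18],[49,0]]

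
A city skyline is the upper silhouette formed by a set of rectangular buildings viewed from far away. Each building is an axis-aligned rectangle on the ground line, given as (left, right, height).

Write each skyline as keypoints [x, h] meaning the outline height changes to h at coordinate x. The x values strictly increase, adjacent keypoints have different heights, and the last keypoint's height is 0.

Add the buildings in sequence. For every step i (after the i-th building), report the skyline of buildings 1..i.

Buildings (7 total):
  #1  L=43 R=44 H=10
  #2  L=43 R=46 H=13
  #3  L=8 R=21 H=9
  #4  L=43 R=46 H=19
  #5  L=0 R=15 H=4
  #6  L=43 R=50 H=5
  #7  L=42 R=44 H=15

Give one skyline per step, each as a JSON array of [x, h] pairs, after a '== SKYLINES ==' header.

== SKYLINES ==
[[43,10],[44,0]]
[[43,13],[46,0]]
[[8,9],[21,0],[43,13],[46,0]]
[[8,9],[21,0],[43,19],[46,0]]
[[0,4],[8,9],[21,0],[43,19],[46,0]]
[[0,4],[8,9],[21,0],[43,19],[46,5],[50,0]]
[[0,4],[8,9],[21,0],[42,15],[43,19],[46,5],[50,0]]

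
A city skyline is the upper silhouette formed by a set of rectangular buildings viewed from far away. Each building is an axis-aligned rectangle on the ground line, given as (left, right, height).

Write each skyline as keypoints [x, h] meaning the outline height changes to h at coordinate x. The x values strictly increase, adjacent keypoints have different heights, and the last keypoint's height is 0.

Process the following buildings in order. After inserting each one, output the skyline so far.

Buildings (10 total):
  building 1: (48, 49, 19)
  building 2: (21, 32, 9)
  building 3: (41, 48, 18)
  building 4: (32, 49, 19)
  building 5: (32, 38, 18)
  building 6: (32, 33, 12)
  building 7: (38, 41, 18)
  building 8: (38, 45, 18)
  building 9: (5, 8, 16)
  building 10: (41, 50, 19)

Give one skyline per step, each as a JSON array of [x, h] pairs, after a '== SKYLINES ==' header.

== SKYLINES ==
[[48,19],[49,0]]
[[21,9],[32,0],[48,19],[49,0]]
[[21,9],[32,0],[41,18],[48,19],[49,0]]
[[21,9],[32,19],[49,0]]
[[21,9],[32,19],[49,0]]
[[21,9],[32,19],[49,0]]
[[21,9],[32,19],[49,0]]
[[21,9],[32,19],[49,0]]
[[5,16],[8,0],[21,9],[32,19],[49,0]]
[[5,16],[8,0],[21,9],[32,19],[50,0]]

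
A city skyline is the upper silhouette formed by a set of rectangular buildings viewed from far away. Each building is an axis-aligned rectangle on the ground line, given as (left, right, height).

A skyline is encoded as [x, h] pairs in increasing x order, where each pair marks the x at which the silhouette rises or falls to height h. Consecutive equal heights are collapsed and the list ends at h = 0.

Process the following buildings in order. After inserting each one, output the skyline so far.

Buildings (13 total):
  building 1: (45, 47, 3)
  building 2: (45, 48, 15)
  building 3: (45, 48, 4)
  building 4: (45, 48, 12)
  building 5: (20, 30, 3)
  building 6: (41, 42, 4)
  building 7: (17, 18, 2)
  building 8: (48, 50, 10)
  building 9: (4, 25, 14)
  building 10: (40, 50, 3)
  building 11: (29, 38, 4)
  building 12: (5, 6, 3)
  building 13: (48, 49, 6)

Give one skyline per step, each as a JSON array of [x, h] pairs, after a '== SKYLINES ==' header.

== SKYLINES ==
[[45,3],[47,0]]
[[45,15],[48,0]]
[[45,15],[48,0]]
[[45,15],[48,0]]
[[20,3],[30,0],[45,15],[48,0]]
[[20,3],[30,0],[41,4],[42,0],[45,15],[48,0]]
[[17,2],[18,0],[20,3],[30,0],[41,4],[42,0],[45,15],[48,0]]
[[17,2],[18,0],[20,3],[30,0],[41,4],[42,0],[45,15],[48,10],[50,0]]
[[4,14],[25,3],[30,0],[41,4],[42,0],[45,15],[48,10],[50,0]]
[[4,14],[25,3],[30,0],[40,3],[41,4],[42,3],[45,15],[48,10],[50,0]]
[[4,14],[25,3],[29,4],[38,0],[40,3],[41,4],[42,3],[45,15],[48,10],[50,0]]
[[4,14],[25,3],[29,4],[38,0],[40,3],[41,4],[42,3],[45,15],[48,10],[50,0]]
[[4,14],[25,3],[29,4],[38,0],[40,3],[41,4],[42,3],[45,15],[48,10],[50,0]]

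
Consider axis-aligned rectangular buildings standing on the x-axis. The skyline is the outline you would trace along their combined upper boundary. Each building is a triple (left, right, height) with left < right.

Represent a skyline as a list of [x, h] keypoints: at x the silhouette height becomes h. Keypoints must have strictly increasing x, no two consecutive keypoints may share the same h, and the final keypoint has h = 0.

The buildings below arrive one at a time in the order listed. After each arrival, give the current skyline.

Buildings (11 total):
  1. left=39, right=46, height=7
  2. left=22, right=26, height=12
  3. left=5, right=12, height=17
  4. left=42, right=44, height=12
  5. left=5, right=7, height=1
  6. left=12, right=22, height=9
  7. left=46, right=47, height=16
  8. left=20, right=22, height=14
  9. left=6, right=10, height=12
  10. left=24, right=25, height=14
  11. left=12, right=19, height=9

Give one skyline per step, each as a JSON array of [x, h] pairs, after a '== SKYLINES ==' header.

== SKYLINES ==
[[39,7],[46,0]]
[[22,12],[26,0],[39,7],[46,0]]
[[5,17],[12,0],[22,12],[26,0],[39,7],[46,0]]
[[5,17],[12,0],[22,12],[26,0],[39,7],[42,12],[44,7],[46,0]]
[[5,17],[12,0],[22,12],[26,0],[39,7],[42,12],[44,7],[46,0]]
[[5,17],[12,9],[22,12],[26,0],[39,7],[42,12],[44,7],[46,0]]
[[5,17],[12,9],[22,12],[26,0],[39,7],[42,12],[44,7],[46,16],[47,0]]
[[5,17],[12,9],[20,14],[22,12],[26,0],[39,7],[42,12],[44,7],[46,16],[47,0]]
[[5,17],[12,9],[20,14],[22,12],[26,0],[39,7],[42,12],[44,7],[46,16],[47,0]]
[[5,17],[12,9],[20,14],[22,12],[24,14],[25,12],[26,0],[39,7],[42,12],[44,7],[46,16],[47,0]]
[[5,17],[12,9],[20,14],[22,12],[24,14],[25,12],[26,0],[39,7],[42,12],[44,7],[46,16],[47,0]]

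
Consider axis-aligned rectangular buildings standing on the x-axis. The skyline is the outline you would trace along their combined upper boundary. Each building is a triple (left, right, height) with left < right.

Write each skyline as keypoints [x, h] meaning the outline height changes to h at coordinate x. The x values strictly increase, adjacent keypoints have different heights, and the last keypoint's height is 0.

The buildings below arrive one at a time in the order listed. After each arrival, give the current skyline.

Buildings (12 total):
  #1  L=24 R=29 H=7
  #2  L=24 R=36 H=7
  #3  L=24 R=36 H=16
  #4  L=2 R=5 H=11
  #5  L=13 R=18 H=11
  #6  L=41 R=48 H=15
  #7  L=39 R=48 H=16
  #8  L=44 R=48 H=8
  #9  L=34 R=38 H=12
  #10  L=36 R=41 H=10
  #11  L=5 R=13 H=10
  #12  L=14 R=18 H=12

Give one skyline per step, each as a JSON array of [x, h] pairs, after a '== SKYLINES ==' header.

== SKYLINES ==
[[24,7],[29,0]]
[[24,7],[36,0]]
[[24,16],[36,0]]
[[2,11],[5,0],[24,16],[36,0]]
[[2,11],[5,0],[13,11],[18,0],[24,16],[36,0]]
[[2,11],[5,0],[13,11],[18,0],[24,16],[36,0],[41,15],[48,0]]
[[2,11],[5,0],[13,11],[18,0],[24,16],[36,0],[39,16],[48,0]]
[[2,11],[5,0],[13,11],[18,0],[24,16],[36,0],[39,16],[48,0]]
[[2,11],[5,0],[13,11],[18,0],[24,16],[36,12],[38,0],[39,16],[48,0]]
[[2,11],[5,0],[13,11],[18,0],[24,16],[36,12],[38,10],[39,16],[48,0]]
[[2,11],[5,10],[13,11],[18,0],[24,16],[36,12],[38,10],[39,16],[48,0]]
[[2,11],[5,10],[13,11],[14,12],[18,0],[24,16],[36,12],[38,10],[39,16],[48,0]]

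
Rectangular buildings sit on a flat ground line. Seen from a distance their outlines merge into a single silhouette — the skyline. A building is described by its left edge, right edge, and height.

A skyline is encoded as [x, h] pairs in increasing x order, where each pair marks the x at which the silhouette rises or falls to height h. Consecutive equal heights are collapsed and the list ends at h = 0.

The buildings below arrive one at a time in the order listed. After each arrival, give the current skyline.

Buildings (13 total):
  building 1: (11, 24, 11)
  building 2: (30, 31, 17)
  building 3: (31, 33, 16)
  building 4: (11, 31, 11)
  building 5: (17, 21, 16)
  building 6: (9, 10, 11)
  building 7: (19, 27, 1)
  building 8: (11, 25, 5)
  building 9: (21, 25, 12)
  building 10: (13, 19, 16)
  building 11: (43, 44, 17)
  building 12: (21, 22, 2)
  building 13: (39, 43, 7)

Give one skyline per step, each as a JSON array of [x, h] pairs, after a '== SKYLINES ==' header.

== SKYLINES ==
[[11,11],[24,0]]
[[11,11],[24,0],[30,17],[31,0]]
[[11,11],[24,0],[30,17],[31,16],[33,0]]
[[11,11],[30,17],[31,16],[33,0]]
[[11,11],[17,16],[21,11],[30,17],[31,16],[33,0]]
[[9,11],[10,0],[11,11],[17,16],[21,11],[30,17],[31,16],[33,0]]
[[9,11],[10,0],[11,11],[17,16],[21,11],[30,17],[31,16],[33,0]]
[[9,11],[10,0],[11,11],[17,16],[21,11],[30,17],[31,16],[33,0]]
[[9,11],[10,0],[11,11],[17,16],[21,12],[25,11],[30,17],[31,16],[33,0]]
[[9,11],[10,0],[11,11],[13,16],[21,12],[25,11],[30,17],[31,16],[33,0]]
[[9,11],[10,0],[11,11],[13,16],[21,12],[25,11],[30,17],[31,16],[33,0],[43,17],[44,0]]
[[9,11],[10,0],[11,11],[13,16],[21,12],[25,11],[30,17],[31,16],[33,0],[43,17],[44,0]]
[[9,11],[10,0],[11,11],[13,16],[21,12],[25,11],[30,17],[31,16],[33,0],[39,7],[43,17],[44,0]]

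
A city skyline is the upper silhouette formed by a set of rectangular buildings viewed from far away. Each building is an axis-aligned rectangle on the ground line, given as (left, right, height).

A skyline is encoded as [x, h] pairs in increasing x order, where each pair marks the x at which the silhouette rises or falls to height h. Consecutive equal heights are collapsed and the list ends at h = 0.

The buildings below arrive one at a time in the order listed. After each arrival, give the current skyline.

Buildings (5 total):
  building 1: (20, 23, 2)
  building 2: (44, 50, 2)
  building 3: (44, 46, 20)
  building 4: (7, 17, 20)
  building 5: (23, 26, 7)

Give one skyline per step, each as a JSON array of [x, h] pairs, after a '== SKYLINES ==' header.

== SKYLINES ==
[[20,2],[23,0]]
[[20,2],[23,0],[44,2],[50,0]]
[[20,2],[23,0],[44,20],[46,2],[50,0]]
[[7,20],[17,0],[20,2],[23,0],[44,20],[46,2],[50,0]]
[[7,20],[17,0],[20,2],[23,7],[26,0],[44,20],[46,2],[50,0]]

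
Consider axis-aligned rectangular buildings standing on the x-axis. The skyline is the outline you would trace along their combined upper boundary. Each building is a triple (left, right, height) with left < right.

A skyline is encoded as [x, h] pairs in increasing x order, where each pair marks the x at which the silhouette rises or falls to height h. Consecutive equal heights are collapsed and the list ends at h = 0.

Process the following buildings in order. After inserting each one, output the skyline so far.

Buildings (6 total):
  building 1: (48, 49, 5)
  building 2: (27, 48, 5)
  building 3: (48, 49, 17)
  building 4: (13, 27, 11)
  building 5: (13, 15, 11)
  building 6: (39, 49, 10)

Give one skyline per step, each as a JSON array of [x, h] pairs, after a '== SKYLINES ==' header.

== SKYLINES ==
[[48,5],[49,0]]
[[27,5],[49,0]]
[[27,5],[48,17],[49,0]]
[[13,11],[27,5],[48,17],[49,0]]
[[13,11],[27,5],[48,17],[49,0]]
[[13,11],[27,5],[39,10],[48,17],[49,0]]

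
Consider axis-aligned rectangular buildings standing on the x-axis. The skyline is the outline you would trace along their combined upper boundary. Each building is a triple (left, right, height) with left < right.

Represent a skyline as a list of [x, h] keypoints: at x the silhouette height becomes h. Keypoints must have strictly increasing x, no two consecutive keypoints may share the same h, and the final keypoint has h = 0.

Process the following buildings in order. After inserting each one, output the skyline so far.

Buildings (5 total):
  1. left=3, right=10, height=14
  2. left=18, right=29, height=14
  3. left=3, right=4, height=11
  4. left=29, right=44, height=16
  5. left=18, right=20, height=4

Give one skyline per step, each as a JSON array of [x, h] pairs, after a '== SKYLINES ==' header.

== SKYLINES ==
[[3,14],[10,0]]
[[3,14],[10,0],[18,14],[29,0]]
[[3,14],[10,0],[18,14],[29,0]]
[[3,14],[10,0],[18,14],[29,16],[44,0]]
[[3,14],[10,0],[18,14],[29,16],[44,0]]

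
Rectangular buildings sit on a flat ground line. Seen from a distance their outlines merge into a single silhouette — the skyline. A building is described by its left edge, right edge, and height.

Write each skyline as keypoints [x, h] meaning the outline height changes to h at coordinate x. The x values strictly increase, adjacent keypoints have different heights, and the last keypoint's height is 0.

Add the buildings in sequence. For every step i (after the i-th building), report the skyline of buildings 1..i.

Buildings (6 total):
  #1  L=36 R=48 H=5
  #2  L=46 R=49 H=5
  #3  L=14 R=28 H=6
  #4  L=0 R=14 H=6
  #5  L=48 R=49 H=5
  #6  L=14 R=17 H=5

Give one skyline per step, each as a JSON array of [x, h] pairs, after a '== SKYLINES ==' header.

== SKYLINES ==
[[36,5],[48,0]]
[[36,5],[49,0]]
[[14,6],[28,0],[36,5],[49,0]]
[[0,6],[28,0],[36,5],[49,0]]
[[0,6],[28,0],[36,5],[49,0]]
[[0,6],[28,0],[36,5],[49,0]]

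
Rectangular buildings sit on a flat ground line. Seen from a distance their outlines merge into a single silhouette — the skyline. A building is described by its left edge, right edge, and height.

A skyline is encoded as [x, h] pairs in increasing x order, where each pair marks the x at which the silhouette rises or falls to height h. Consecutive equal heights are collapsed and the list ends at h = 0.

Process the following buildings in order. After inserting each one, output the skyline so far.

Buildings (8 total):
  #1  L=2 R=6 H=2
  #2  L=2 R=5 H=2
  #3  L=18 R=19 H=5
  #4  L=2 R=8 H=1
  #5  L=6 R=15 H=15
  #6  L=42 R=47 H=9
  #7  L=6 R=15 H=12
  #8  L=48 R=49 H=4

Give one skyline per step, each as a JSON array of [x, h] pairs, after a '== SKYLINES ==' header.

== SKYLINES ==
[[2,2],[6,0]]
[[2,2],[6,0]]
[[2,2],[6,0],[18,5],[19,0]]
[[2,2],[6,1],[8,0],[18,5],[19,0]]
[[2,2],[6,15],[15,0],[18,5],[19,0]]
[[2,2],[6,15],[15,0],[18,5],[19,0],[42,9],[47,0]]
[[2,2],[6,15],[15,0],[18,5],[19,0],[42,9],[47,0]]
[[2,2],[6,15],[15,0],[18,5],[19,0],[42,9],[47,0],[48,4],[49,0]]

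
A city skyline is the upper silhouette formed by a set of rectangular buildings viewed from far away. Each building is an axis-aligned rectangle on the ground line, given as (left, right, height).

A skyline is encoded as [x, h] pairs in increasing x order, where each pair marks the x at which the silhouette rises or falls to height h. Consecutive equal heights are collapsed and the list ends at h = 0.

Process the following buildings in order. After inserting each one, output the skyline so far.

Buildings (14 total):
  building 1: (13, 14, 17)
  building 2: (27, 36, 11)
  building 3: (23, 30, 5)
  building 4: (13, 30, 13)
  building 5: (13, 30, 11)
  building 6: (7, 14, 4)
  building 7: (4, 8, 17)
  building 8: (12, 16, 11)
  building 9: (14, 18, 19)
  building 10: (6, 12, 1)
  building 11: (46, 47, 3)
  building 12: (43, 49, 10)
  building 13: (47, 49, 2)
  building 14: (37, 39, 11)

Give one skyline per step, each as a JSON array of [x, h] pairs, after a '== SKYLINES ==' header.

== SKYLINES ==
[[13,17],[14,0]]
[[13,17],[14,0],[27,11],[36,0]]
[[13,17],[14,0],[23,5],[27,11],[36,0]]
[[13,17],[14,13],[30,11],[36,0]]
[[13,17],[14,13],[30,11],[36,0]]
[[7,4],[13,17],[14,13],[30,11],[36,0]]
[[4,17],[8,4],[13,17],[14,13],[30,11],[36,0]]
[[4,17],[8,4],[12,11],[13,17],[14,13],[30,11],[36,0]]
[[4,17],[8,4],[12,11],[13,17],[14,19],[18,13],[30,11],[36,0]]
[[4,17],[8,4],[12,11],[13,17],[14,19],[18,13],[30,11],[36,0]]
[[4,17],[8,4],[12,11],[13,17],[14,19],[18,13],[30,11],[36,0],[46,3],[47,0]]
[[4,17],[8,4],[12,11],[13,17],[14,19],[18,13],[30,11],[36,0],[43,10],[49,0]]
[[4,17],[8,4],[12,11],[13,17],[14,19],[18,13],[30,11],[36,0],[43,10],[49,0]]
[[4,17],[8,4],[12,11],[13,17],[14,19],[18,13],[30,11],[36,0],[37,11],[39,0],[43,10],[49,0]]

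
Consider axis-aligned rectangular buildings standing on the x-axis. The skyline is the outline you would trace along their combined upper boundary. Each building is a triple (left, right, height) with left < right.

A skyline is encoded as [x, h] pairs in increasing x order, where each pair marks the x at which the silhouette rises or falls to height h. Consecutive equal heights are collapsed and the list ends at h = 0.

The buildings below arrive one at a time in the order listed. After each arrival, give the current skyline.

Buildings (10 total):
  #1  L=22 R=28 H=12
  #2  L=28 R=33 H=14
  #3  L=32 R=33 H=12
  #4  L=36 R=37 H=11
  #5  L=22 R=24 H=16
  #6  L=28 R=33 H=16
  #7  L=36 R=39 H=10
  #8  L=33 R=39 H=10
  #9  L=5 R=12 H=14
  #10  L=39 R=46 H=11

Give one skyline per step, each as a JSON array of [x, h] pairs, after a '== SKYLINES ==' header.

== SKYLINES ==
[[22,12],[28,0]]
[[22,12],[28,14],[33,0]]
[[22,12],[28,14],[33,0]]
[[22,12],[28,14],[33,0],[36,11],[37,0]]
[[22,16],[24,12],[28,14],[33,0],[36,11],[37,0]]
[[22,16],[24,12],[28,16],[33,0],[36,11],[37,0]]
[[22,16],[24,12],[28,16],[33,0],[36,11],[37,10],[39,0]]
[[22,16],[24,12],[28,16],[33,10],[36,11],[37,10],[39,0]]
[[5,14],[12,0],[22,16],[24,12],[28,16],[33,10],[36,11],[37,10],[39,0]]
[[5,14],[12,0],[22,16],[24,12],[28,16],[33,10],[36,11],[37,10],[39,11],[46,0]]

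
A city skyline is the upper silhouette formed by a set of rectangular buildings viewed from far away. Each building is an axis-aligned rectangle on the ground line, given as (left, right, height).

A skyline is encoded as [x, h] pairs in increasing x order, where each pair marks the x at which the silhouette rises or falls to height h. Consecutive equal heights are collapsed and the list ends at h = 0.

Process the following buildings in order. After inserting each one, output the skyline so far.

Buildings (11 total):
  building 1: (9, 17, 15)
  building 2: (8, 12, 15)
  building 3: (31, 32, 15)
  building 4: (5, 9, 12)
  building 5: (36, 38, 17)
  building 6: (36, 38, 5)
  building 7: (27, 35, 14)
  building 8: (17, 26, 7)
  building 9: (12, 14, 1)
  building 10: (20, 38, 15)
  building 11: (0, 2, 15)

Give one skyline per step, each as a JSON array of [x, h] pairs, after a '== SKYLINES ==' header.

== SKYLINES ==
[[9,15],[17,0]]
[[8,15],[17,0]]
[[8,15],[17,0],[31,15],[32,0]]
[[5,12],[8,15],[17,0],[31,15],[32,0]]
[[5,12],[8,15],[17,0],[31,15],[32,0],[36,17],[38,0]]
[[5,12],[8,15],[17,0],[31,15],[32,0],[36,17],[38,0]]
[[5,12],[8,15],[17,0],[27,14],[31,15],[32,14],[35,0],[36,17],[38,0]]
[[5,12],[8,15],[17,7],[26,0],[27,14],[31,15],[32,14],[35,0],[36,17],[38,0]]
[[5,12],[8,15],[17,7],[26,0],[27,14],[31,15],[32,14],[35,0],[36,17],[38,0]]
[[5,12],[8,15],[17,7],[20,15],[36,17],[38,0]]
[[0,15],[2,0],[5,12],[8,15],[17,7],[20,15],[36,17],[38,0]]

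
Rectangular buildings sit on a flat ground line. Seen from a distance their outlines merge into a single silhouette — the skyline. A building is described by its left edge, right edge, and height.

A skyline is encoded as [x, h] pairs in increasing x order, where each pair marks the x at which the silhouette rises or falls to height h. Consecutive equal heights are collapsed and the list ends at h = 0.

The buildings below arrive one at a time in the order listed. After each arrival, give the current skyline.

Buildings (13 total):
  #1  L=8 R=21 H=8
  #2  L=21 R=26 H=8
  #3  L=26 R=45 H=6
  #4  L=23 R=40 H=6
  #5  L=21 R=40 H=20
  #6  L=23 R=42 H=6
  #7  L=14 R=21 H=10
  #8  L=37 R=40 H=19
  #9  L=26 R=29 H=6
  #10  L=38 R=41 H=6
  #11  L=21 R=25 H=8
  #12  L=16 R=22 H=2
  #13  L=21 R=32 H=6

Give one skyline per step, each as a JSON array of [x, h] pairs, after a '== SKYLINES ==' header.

== SKYLINES ==
[[8,8],[21,0]]
[[8,8],[26,0]]
[[8,8],[26,6],[45,0]]
[[8,8],[26,6],[45,0]]
[[8,8],[21,20],[40,6],[45,0]]
[[8,8],[21,20],[40,6],[45,0]]
[[8,8],[14,10],[21,20],[40,6],[45,0]]
[[8,8],[14,10],[21,20],[40,6],[45,0]]
[[8,8],[14,10],[21,20],[40,6],[45,0]]
[[8,8],[14,10],[21,20],[40,6],[45,0]]
[[8,8],[14,10],[21,20],[40,6],[45,0]]
[[8,8],[14,10],[21,20],[40,6],[45,0]]
[[8,8],[14,10],[21,20],[40,6],[45,0]]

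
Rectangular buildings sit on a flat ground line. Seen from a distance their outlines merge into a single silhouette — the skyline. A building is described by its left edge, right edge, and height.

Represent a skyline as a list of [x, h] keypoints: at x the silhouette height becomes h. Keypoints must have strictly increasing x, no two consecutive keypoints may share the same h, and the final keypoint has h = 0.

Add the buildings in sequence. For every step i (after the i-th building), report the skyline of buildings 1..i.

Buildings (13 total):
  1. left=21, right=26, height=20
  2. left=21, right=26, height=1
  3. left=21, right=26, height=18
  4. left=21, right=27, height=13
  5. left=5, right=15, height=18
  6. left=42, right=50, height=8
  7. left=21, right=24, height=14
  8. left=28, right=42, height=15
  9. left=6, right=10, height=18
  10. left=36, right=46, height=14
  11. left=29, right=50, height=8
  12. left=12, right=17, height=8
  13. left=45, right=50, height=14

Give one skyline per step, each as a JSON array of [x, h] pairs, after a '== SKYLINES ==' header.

== SKYLINES ==
[[21,20],[26,0]]
[[21,20],[26,0]]
[[21,20],[26,0]]
[[21,20],[26,13],[27,0]]
[[5,18],[15,0],[21,20],[26,13],[27,0]]
[[5,18],[15,0],[21,20],[26,13],[27,0],[42,8],[50,0]]
[[5,18],[15,0],[21,20],[26,13],[27,0],[42,8],[50,0]]
[[5,18],[15,0],[21,20],[26,13],[27,0],[28,15],[42,8],[50,0]]
[[5,18],[15,0],[21,20],[26,13],[27,0],[28,15],[42,8],[50,0]]
[[5,18],[15,0],[21,20],[26,13],[27,0],[28,15],[42,14],[46,8],[50,0]]
[[5,18],[15,0],[21,20],[26,13],[27,0],[28,15],[42,14],[46,8],[50,0]]
[[5,18],[15,8],[17,0],[21,20],[26,13],[27,0],[28,15],[42,14],[46,8],[50,0]]
[[5,18],[15,8],[17,0],[21,20],[26,13],[27,0],[28,15],[42,14],[50,0]]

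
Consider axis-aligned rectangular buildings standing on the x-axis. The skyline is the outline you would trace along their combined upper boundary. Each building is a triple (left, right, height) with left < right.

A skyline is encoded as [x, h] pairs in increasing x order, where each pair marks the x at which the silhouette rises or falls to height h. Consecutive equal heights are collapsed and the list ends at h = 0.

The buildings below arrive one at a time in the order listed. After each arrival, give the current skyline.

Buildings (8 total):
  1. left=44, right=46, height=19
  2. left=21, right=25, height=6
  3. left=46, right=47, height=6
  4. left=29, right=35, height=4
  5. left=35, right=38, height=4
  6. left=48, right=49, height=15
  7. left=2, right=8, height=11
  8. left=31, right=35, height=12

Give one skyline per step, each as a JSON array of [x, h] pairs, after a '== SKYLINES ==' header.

== SKYLINES ==
[[44,19],[46,0]]
[[21,6],[25,0],[44,19],[46,0]]
[[21,6],[25,0],[44,19],[46,6],[47,0]]
[[21,6],[25,0],[29,4],[35,0],[44,19],[46,6],[47,0]]
[[21,6],[25,0],[29,4],[38,0],[44,19],[46,6],[47,0]]
[[21,6],[25,0],[29,4],[38,0],[44,19],[46,6],[47,0],[48,15],[49,0]]
[[2,11],[8,0],[21,6],[25,0],[29,4],[38,0],[44,19],[46,6],[47,0],[48,15],[49,0]]
[[2,11],[8,0],[21,6],[25,0],[29,4],[31,12],[35,4],[38,0],[44,19],[46,6],[47,0],[48,15],[49,0]]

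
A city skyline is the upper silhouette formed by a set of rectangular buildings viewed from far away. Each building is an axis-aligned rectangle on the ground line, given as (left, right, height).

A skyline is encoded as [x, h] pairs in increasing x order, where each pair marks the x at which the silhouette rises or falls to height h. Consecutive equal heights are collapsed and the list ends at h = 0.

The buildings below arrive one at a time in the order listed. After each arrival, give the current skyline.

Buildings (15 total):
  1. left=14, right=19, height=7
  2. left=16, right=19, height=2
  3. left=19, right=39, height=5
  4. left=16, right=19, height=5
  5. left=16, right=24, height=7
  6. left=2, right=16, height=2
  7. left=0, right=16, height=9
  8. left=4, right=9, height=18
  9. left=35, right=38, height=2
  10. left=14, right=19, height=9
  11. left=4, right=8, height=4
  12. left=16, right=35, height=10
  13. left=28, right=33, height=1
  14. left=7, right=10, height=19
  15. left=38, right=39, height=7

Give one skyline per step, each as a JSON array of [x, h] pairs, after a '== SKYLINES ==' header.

== SKYLINES ==
[[14,7],[19,0]]
[[14,7],[19,0]]
[[14,7],[19,5],[39,0]]
[[14,7],[19,5],[39,0]]
[[14,7],[24,5],[39,0]]
[[2,2],[14,7],[24,5],[39,0]]
[[0,9],[16,7],[24,5],[39,0]]
[[0,9],[4,18],[9,9],[16,7],[24,5],[39,0]]
[[0,9],[4,18],[9,9],[16,7],[24,5],[39,0]]
[[0,9],[4,18],[9,9],[19,7],[24,5],[39,0]]
[[0,9],[4,18],[9,9],[19,7],[24,5],[39,0]]
[[0,9],[4,18],[9,9],[16,10],[35,5],[39,0]]
[[0,9],[4,18],[9,9],[16,10],[35,5],[39,0]]
[[0,9],[4,18],[7,19],[10,9],[16,10],[35,5],[39,0]]
[[0,9],[4,18],[7,19],[10,9],[16,10],[35,5],[38,7],[39,0]]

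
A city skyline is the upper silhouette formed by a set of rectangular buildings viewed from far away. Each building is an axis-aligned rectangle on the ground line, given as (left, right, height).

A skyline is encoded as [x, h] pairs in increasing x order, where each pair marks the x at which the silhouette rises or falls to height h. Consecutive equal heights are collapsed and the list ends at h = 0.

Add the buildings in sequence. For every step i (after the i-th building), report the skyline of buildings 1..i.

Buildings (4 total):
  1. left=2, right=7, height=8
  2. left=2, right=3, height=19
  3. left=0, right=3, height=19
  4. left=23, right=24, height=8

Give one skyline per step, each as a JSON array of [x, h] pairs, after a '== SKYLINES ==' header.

== SKYLINES ==
[[2,8],[7,0]]
[[2,19],[3,8],[7,0]]
[[0,19],[3,8],[7,0]]
[[0,19],[3,8],[7,0],[23,8],[24,0]]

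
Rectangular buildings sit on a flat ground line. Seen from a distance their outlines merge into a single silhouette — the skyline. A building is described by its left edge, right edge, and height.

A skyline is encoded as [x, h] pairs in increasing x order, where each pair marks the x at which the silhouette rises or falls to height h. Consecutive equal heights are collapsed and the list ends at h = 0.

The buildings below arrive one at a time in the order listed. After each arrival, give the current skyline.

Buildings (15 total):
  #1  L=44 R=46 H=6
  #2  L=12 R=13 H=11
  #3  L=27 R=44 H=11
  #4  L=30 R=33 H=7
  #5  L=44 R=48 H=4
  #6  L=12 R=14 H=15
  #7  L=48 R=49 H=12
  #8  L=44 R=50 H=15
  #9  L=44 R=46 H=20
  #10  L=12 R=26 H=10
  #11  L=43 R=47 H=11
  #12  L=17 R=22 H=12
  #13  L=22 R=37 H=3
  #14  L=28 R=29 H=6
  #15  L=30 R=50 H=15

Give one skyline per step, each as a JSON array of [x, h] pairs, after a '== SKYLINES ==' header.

== SKYLINES ==
[[44,6],[46,0]]
[[12,11],[13,0],[44,6],[46,0]]
[[12,11],[13,0],[27,11],[44,6],[46,0]]
[[12,11],[13,0],[27,11],[44,6],[46,0]]
[[12,11],[13,0],[27,11],[44,6],[46,4],[48,0]]
[[12,15],[14,0],[27,11],[44,6],[46,4],[48,0]]
[[12,15],[14,0],[27,11],[44,6],[46,4],[48,12],[49,0]]
[[12,15],[14,0],[27,11],[44,15],[50,0]]
[[12,15],[14,0],[27,11],[44,20],[46,15],[50,0]]
[[12,15],[14,10],[26,0],[27,11],[44,20],[46,15],[50,0]]
[[12,15],[14,10],[26,0],[27,11],[44,20],[46,15],[50,0]]
[[12,15],[14,10],[17,12],[22,10],[26,0],[27,11],[44,20],[46,15],[50,0]]
[[12,15],[14,10],[17,12],[22,10],[26,3],[27,11],[44,20],[46,15],[50,0]]
[[12,15],[14,10],[17,12],[22,10],[26,3],[27,11],[44,20],[46,15],[50,0]]
[[12,15],[14,10],[17,12],[22,10],[26,3],[27,11],[30,15],[44,20],[46,15],[50,0]]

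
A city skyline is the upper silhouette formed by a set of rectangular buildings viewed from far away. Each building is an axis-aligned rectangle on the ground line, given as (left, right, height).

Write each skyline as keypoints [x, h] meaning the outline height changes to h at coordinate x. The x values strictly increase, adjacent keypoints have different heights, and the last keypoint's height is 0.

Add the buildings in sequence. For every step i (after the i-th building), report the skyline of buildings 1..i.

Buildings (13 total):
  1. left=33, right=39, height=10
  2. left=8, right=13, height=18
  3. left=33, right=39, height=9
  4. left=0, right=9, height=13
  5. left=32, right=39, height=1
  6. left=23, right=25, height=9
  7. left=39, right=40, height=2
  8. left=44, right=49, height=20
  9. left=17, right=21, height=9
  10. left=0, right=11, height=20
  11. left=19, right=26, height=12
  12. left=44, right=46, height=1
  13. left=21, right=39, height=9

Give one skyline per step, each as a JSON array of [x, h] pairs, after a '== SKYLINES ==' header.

== SKYLINES ==
[[33,10],[39,0]]
[[8,18],[13,0],[33,10],[39,0]]
[[8,18],[13,0],[33,10],[39,0]]
[[0,13],[8,18],[13,0],[33,10],[39,0]]
[[0,13],[8,18],[13,0],[32,1],[33,10],[39,0]]
[[0,13],[8,18],[13,0],[23,9],[25,0],[32,1],[33,10],[39,0]]
[[0,13],[8,18],[13,0],[23,9],[25,0],[32,1],[33,10],[39,2],[40,0]]
[[0,13],[8,18],[13,0],[23,9],[25,0],[32,1],[33,10],[39,2],[40,0],[44,20],[49,0]]
[[0,13],[8,18],[13,0],[17,9],[21,0],[23,9],[25,0],[32,1],[33,10],[39,2],[40,0],[44,20],[49,0]]
[[0,20],[11,18],[13,0],[17,9],[21,0],[23,9],[25,0],[32,1],[33,10],[39,2],[40,0],[44,20],[49,0]]
[[0,20],[11,18],[13,0],[17,9],[19,12],[26,0],[32,1],[33,10],[39,2],[40,0],[44,20],[49,0]]
[[0,20],[11,18],[13,0],[17,9],[19,12],[26,0],[32,1],[33,10],[39,2],[40,0],[44,20],[49,0]]
[[0,20],[11,18],[13,0],[17,9],[19,12],[26,9],[33,10],[39,2],[40,0],[44,20],[49,0]]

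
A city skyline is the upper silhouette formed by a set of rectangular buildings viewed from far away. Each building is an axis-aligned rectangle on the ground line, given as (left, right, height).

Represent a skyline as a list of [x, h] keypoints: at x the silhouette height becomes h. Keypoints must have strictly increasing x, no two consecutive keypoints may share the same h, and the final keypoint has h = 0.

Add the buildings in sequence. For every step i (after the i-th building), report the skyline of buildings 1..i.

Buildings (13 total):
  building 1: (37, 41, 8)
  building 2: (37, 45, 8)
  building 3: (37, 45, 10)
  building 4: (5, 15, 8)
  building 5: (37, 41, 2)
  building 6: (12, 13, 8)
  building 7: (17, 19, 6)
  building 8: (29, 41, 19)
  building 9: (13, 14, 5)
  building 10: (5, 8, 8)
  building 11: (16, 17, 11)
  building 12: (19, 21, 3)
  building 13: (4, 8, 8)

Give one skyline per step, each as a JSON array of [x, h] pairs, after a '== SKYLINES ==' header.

== SKYLINES ==
[[37,8],[41,0]]
[[37,8],[45,0]]
[[37,10],[45,0]]
[[5,8],[15,0],[37,10],[45,0]]
[[5,8],[15,0],[37,10],[45,0]]
[[5,8],[15,0],[37,10],[45,0]]
[[5,8],[15,0],[17,6],[19,0],[37,10],[45,0]]
[[5,8],[15,0],[17,6],[19,0],[29,19],[41,10],[45,0]]
[[5,8],[15,0],[17,6],[19,0],[29,19],[41,10],[45,0]]
[[5,8],[15,0],[17,6],[19,0],[29,19],[41,10],[45,0]]
[[5,8],[15,0],[16,11],[17,6],[19,0],[29,19],[41,10],[45,0]]
[[5,8],[15,0],[16,11],[17,6],[19,3],[21,0],[29,19],[41,10],[45,0]]
[[4,8],[15,0],[16,11],[17,6],[19,3],[21,0],[29,19],[41,10],[45,0]]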